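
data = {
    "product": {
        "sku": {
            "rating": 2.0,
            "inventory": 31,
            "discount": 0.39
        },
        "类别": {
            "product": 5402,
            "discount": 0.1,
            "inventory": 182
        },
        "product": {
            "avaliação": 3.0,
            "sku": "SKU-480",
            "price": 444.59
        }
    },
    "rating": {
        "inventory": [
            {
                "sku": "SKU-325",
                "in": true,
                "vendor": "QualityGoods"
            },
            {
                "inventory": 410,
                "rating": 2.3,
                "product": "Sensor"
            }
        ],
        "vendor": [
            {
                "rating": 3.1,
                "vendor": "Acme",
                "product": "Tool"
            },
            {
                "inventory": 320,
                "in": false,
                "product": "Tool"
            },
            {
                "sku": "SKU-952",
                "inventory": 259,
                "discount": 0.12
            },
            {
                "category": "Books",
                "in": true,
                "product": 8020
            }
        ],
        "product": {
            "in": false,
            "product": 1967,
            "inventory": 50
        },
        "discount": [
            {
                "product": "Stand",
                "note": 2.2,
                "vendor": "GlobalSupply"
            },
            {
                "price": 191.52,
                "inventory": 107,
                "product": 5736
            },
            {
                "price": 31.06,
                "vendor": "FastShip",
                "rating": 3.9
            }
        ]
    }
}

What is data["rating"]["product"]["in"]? False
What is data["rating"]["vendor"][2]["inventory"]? 259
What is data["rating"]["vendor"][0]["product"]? "Tool"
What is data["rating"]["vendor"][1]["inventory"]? 320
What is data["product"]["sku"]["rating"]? 2.0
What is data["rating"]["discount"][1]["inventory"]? 107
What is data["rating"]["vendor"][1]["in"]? False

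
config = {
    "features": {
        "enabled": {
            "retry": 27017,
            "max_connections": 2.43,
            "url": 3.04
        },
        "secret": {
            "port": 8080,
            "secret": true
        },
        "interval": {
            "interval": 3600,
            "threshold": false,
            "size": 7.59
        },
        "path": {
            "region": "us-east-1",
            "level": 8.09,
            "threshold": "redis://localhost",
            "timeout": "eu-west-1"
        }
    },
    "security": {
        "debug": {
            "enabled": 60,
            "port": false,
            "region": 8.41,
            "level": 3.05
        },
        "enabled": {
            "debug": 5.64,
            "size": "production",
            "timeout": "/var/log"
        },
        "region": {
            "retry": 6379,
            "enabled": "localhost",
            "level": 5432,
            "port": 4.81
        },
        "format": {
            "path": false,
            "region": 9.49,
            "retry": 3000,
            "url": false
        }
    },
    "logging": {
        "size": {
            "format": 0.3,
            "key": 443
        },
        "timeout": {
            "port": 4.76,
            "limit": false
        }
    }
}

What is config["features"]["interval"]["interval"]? 3600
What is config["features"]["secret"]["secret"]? True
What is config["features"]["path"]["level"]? 8.09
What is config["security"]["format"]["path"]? False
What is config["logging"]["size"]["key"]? 443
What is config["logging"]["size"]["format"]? 0.3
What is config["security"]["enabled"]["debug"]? 5.64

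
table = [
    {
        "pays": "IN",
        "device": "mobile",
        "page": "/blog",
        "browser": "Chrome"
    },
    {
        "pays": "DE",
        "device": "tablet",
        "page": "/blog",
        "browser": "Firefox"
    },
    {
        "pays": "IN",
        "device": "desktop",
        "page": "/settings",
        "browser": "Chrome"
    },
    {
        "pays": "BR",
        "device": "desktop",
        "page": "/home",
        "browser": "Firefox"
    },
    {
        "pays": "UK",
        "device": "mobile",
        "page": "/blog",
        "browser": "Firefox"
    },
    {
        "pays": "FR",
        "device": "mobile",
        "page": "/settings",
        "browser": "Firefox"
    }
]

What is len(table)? 6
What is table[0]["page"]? "/blog"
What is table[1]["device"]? "tablet"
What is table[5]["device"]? "mobile"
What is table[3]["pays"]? "BR"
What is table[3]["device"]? "desktop"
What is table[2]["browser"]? "Chrome"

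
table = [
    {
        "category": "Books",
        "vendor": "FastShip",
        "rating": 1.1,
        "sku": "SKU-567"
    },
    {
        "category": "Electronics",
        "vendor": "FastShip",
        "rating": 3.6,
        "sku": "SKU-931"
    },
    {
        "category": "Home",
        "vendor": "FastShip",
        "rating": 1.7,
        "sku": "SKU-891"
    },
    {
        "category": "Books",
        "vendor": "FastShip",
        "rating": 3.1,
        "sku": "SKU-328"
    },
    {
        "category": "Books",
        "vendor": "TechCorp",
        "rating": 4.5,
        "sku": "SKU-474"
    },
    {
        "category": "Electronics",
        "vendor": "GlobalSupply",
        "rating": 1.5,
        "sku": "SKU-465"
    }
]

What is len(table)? 6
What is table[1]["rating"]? 3.6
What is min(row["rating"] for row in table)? 1.1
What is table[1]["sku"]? "SKU-931"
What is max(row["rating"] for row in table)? 4.5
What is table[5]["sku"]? "SKU-465"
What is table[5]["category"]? "Electronics"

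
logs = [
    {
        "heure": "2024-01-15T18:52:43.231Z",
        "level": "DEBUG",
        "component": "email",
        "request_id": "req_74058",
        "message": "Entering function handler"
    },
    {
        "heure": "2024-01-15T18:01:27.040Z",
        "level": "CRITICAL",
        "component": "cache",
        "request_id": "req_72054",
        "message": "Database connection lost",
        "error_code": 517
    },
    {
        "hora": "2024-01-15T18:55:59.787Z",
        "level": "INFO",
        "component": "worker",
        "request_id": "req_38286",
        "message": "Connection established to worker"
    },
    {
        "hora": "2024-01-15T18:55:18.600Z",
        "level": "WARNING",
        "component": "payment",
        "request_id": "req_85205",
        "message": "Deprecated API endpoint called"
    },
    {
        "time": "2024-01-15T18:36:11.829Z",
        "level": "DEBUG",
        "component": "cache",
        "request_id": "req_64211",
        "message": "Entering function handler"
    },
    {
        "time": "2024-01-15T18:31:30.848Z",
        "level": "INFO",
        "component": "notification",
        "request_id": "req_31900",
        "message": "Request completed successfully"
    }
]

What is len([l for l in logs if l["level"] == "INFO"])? 2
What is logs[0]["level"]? "DEBUG"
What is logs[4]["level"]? "DEBUG"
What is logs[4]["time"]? "2024-01-15T18:36:11.829Z"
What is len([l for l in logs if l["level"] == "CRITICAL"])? 1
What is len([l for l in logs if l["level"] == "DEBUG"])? 2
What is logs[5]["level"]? "INFO"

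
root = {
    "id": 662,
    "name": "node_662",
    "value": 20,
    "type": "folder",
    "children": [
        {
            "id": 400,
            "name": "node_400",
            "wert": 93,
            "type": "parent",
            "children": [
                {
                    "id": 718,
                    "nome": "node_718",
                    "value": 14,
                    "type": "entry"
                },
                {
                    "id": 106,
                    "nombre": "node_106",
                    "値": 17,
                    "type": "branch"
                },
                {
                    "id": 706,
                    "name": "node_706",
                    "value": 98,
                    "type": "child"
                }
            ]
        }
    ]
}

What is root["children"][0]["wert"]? 93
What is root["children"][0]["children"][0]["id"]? 718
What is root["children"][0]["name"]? "node_400"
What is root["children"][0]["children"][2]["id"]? 706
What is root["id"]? 662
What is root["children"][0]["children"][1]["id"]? 106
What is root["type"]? "folder"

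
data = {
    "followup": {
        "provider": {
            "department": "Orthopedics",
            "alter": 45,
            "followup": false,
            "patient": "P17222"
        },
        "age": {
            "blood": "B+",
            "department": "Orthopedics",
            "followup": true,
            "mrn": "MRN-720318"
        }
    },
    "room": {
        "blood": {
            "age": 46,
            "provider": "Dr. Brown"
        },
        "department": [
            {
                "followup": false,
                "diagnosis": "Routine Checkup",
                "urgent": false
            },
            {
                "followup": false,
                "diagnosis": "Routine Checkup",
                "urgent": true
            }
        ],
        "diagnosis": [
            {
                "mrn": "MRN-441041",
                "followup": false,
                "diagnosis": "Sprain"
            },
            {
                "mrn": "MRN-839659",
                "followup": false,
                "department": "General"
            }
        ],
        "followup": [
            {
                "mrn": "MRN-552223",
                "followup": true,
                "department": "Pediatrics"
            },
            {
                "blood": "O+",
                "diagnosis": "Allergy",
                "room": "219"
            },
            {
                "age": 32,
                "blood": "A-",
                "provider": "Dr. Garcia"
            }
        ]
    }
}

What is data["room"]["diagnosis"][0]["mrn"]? "MRN-441041"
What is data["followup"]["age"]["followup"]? True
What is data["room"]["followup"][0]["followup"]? True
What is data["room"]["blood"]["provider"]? "Dr. Brown"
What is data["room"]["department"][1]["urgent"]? True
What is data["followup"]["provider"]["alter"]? 45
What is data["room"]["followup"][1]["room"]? "219"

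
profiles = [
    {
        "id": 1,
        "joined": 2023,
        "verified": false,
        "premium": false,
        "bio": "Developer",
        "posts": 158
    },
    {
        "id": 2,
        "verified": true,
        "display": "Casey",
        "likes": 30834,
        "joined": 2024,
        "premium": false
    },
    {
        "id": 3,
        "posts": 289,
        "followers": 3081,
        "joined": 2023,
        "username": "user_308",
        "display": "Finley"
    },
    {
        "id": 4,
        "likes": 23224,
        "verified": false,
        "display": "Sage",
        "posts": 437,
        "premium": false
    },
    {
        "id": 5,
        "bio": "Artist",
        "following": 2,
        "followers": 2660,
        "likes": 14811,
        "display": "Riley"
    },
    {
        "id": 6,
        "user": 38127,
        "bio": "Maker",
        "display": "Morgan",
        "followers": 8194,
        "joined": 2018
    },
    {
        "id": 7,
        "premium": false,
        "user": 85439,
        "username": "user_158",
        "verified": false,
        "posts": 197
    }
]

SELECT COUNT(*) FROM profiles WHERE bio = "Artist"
1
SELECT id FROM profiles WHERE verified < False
[]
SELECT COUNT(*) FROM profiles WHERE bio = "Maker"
1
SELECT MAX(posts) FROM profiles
437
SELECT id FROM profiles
[1, 2, 3, 4, 5, 6, 7]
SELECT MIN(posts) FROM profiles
158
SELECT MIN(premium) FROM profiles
False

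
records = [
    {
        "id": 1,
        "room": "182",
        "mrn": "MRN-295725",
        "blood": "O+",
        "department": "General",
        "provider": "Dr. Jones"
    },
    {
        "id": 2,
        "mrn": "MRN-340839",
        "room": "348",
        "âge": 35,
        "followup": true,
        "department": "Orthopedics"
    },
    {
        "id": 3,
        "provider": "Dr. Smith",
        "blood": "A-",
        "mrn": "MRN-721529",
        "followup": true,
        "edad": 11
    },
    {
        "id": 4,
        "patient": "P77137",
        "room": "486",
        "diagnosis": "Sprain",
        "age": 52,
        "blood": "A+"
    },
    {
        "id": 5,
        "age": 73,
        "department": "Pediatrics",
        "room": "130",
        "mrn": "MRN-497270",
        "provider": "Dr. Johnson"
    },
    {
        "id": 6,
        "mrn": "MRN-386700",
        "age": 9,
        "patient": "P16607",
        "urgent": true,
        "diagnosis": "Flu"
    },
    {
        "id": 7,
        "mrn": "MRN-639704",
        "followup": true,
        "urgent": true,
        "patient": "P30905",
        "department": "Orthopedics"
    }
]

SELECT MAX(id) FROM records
7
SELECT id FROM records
[1, 2, 3, 4, 5, 6, 7]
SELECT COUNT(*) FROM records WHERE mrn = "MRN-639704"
1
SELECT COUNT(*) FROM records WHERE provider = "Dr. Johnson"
1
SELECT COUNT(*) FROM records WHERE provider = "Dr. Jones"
1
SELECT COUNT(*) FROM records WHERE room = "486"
1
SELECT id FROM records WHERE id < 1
[]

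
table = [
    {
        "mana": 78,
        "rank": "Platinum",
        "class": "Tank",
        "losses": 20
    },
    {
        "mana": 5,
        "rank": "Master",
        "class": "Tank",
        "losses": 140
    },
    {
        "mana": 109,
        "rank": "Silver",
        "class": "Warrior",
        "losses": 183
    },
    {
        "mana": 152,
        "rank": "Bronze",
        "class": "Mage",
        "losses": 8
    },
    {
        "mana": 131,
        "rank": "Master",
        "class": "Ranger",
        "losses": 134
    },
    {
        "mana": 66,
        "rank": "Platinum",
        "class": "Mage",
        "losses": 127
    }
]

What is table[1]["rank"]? "Master"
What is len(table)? 6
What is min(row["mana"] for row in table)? 5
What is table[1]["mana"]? 5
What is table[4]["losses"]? 134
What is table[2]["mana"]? 109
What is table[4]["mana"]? 131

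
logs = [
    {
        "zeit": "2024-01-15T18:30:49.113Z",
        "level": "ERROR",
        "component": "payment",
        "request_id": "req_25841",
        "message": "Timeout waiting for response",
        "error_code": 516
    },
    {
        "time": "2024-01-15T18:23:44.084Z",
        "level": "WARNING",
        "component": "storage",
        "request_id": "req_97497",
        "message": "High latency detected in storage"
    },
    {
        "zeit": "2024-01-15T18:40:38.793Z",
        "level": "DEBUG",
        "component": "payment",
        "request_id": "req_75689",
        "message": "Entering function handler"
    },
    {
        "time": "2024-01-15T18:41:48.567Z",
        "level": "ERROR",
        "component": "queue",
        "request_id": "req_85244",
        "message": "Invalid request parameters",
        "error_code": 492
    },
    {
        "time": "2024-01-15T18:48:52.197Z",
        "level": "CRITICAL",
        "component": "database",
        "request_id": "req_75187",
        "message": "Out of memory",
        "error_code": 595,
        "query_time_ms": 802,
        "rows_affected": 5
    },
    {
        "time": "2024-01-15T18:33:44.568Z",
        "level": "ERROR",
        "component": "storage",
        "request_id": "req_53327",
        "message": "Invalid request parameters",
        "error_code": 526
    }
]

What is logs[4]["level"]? "CRITICAL"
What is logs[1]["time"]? "2024-01-15T18:23:44.084Z"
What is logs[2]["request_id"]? "req_75689"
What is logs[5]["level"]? "ERROR"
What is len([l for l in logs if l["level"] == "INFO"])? 0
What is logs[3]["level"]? "ERROR"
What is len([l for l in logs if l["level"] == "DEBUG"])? 1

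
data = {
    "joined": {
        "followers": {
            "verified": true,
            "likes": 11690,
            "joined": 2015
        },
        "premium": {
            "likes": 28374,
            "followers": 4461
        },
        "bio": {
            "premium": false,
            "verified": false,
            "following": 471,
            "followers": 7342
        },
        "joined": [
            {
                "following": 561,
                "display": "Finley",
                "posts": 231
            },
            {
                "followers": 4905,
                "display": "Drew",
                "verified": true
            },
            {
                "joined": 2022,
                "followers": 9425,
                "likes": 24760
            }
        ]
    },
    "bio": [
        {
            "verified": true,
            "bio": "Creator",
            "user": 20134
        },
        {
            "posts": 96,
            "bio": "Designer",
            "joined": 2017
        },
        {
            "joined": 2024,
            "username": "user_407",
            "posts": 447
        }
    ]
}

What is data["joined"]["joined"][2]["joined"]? 2022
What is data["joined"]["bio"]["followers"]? 7342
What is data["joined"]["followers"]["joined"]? 2015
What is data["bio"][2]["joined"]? 2024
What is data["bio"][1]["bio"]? "Designer"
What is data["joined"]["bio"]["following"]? 471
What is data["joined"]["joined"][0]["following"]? 561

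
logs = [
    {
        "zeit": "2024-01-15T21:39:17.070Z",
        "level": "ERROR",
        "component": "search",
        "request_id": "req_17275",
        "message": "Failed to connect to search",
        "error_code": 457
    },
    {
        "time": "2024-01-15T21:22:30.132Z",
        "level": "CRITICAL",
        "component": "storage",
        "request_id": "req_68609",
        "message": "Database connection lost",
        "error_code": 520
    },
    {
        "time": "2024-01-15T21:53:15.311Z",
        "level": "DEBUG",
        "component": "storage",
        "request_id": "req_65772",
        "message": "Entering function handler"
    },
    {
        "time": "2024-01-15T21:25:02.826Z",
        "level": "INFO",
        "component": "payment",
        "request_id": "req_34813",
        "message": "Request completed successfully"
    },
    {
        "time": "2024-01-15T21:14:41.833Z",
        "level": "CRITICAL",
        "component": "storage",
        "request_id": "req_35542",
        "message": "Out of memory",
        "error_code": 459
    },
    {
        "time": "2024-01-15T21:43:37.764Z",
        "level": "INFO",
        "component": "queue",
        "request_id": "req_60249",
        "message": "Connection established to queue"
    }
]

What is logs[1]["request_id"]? "req_68609"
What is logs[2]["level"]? "DEBUG"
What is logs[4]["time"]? "2024-01-15T21:14:41.833Z"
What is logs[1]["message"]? "Database connection lost"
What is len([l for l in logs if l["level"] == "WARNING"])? 0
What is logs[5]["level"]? "INFO"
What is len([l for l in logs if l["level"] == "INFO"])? 2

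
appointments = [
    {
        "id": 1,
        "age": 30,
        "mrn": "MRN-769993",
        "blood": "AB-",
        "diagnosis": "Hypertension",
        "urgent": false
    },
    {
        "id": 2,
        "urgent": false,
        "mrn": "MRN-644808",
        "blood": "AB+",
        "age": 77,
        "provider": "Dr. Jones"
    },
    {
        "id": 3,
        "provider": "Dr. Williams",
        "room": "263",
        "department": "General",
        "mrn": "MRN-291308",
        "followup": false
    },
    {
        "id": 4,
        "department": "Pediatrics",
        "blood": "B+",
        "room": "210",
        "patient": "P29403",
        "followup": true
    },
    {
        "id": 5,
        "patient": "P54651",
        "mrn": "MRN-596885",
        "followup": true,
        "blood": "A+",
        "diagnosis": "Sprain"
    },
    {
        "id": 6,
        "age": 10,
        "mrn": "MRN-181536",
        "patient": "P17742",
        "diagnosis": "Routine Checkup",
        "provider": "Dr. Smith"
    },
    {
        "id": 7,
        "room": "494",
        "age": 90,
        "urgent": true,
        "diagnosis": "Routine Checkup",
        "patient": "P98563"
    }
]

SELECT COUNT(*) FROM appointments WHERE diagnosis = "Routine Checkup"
2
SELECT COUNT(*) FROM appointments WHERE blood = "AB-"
1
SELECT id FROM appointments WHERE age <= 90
[1, 2, 6, 7]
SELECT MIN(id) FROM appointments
1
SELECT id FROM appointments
[1, 2, 3, 4, 5, 6, 7]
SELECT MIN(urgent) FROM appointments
False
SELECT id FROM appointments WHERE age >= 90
[7]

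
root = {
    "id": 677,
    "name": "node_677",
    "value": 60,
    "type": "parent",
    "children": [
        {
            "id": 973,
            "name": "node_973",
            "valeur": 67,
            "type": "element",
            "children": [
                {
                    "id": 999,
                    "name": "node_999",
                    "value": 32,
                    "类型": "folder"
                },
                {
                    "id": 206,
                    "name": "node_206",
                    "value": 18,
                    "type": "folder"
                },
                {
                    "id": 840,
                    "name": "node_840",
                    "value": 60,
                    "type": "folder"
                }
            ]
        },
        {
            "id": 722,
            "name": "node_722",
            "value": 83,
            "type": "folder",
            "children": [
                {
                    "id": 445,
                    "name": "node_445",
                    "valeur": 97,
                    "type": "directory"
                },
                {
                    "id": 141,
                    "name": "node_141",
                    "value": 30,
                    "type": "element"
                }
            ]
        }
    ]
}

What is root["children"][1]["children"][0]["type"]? "directory"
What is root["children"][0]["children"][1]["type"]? "folder"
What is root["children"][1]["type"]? "folder"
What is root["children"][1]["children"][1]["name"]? "node_141"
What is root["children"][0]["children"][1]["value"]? 18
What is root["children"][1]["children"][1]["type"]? "element"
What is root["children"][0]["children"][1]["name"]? "node_206"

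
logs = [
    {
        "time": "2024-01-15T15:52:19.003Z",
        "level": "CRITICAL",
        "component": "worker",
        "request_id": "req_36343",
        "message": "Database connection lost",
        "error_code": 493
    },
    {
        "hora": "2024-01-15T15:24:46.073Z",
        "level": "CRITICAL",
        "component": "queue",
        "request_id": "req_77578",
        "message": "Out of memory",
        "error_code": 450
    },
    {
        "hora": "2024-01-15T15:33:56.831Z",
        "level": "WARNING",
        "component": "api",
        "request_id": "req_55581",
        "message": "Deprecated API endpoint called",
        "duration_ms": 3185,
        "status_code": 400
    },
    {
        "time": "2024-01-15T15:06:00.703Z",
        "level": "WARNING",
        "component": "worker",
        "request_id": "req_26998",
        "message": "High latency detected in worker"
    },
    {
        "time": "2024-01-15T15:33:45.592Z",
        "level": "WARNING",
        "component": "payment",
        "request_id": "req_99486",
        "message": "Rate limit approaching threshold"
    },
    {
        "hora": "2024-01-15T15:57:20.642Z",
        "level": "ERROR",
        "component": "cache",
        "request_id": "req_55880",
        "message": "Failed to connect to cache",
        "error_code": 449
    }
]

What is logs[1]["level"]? "CRITICAL"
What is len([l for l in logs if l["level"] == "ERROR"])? 1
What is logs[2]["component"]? "api"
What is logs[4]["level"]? "WARNING"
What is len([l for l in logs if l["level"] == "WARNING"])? 3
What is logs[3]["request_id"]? "req_26998"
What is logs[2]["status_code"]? 400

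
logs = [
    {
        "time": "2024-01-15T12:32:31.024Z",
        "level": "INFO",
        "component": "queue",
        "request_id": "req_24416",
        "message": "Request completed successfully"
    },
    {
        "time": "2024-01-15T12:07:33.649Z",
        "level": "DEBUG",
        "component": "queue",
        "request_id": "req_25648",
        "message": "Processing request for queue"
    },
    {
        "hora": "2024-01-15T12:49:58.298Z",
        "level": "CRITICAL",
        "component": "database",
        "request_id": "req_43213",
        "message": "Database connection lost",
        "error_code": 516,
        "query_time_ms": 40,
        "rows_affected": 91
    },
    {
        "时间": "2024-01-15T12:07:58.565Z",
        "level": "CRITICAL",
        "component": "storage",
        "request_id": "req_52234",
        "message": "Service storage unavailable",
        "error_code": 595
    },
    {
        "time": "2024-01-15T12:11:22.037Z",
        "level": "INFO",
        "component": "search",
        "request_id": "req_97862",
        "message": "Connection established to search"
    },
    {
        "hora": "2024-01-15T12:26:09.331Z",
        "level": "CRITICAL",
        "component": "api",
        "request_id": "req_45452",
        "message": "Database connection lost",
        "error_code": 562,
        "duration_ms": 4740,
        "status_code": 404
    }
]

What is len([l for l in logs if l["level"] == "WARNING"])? 0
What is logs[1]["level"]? "DEBUG"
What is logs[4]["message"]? "Connection established to search"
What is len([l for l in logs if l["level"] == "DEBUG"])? 1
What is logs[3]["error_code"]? 595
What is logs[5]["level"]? "CRITICAL"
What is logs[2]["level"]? "CRITICAL"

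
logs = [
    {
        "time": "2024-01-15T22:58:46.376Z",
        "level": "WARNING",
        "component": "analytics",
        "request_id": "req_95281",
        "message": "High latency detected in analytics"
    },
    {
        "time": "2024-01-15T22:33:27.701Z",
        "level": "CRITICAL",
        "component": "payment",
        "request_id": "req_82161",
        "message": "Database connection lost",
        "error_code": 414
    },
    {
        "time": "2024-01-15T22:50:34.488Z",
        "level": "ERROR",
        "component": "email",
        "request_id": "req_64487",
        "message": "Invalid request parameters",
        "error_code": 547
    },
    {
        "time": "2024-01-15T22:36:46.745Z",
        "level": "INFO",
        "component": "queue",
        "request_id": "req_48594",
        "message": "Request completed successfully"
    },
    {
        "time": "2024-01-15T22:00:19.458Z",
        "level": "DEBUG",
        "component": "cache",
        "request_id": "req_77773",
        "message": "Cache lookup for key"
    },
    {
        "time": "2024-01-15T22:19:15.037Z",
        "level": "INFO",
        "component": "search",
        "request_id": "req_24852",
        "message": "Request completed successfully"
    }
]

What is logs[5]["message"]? "Request completed successfully"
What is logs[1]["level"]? "CRITICAL"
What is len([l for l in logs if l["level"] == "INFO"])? 2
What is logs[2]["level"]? "ERROR"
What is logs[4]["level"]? "DEBUG"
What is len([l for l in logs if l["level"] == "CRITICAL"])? 1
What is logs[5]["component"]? "search"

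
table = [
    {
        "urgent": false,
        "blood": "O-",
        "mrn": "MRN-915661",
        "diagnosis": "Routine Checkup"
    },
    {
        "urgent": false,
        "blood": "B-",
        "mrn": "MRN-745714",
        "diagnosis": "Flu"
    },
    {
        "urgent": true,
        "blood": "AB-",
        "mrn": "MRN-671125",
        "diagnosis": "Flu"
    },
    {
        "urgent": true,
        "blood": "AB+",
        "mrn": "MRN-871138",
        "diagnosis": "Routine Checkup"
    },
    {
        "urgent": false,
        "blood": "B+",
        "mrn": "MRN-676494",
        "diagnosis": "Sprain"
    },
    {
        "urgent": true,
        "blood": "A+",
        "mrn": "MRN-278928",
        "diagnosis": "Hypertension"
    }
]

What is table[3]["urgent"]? True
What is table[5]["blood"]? "A+"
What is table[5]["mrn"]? "MRN-278928"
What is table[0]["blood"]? "O-"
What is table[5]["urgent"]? True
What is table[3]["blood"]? "AB+"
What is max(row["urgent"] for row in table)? True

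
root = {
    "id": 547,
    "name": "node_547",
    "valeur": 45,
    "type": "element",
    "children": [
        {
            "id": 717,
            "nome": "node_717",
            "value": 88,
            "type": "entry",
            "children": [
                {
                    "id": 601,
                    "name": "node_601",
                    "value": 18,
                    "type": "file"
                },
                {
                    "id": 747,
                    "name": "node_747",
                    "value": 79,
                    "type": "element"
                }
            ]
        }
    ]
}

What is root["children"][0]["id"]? 717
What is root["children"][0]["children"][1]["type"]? "element"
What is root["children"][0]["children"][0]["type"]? "file"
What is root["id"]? 547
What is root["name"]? "node_547"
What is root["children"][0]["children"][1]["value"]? 79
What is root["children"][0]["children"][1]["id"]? 747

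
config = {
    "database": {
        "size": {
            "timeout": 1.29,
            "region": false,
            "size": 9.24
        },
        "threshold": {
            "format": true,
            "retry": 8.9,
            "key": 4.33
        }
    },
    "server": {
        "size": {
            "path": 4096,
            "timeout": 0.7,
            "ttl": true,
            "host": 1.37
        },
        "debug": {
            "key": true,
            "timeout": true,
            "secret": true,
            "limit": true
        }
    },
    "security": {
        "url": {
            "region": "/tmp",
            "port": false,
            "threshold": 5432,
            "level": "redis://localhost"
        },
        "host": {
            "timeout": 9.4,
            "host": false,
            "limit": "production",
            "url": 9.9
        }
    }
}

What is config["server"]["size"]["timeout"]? 0.7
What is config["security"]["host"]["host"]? False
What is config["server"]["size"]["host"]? 1.37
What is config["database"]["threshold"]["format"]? True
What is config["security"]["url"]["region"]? "/tmp"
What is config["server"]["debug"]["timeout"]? True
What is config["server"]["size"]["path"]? 4096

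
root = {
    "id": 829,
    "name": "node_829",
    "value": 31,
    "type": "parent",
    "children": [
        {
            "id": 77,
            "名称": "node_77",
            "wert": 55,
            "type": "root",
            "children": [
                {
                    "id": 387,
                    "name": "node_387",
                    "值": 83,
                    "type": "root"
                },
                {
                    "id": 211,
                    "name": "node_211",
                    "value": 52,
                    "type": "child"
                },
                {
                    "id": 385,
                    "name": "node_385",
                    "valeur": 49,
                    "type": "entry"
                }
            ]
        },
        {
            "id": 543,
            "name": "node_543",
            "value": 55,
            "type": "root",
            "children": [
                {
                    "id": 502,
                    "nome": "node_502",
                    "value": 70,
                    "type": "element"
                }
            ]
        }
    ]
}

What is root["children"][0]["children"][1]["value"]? 52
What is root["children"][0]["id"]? 77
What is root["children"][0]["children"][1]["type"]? "child"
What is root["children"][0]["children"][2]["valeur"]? 49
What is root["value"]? 31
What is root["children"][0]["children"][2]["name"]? "node_385"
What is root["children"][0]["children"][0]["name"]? "node_387"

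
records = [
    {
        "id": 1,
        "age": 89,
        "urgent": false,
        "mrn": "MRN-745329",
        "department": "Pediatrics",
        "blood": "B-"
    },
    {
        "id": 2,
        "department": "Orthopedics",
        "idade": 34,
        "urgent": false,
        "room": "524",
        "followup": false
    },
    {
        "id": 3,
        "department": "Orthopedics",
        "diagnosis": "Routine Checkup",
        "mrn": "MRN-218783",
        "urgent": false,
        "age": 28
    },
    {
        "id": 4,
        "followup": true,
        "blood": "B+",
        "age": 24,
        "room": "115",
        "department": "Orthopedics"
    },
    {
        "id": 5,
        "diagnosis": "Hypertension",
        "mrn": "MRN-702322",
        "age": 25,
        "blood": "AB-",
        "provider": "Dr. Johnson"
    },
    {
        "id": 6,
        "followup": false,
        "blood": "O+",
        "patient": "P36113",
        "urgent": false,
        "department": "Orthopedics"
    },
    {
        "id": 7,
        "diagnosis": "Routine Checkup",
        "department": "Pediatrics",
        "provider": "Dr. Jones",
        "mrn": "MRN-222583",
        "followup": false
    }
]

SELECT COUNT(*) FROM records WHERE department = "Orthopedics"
4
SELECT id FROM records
[1, 2, 3, 4, 5, 6, 7]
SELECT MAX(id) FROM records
7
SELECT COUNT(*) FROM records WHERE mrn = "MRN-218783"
1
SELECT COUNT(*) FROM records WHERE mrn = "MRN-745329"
1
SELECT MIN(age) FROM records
24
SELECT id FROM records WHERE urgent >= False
[1, 2, 3, 6]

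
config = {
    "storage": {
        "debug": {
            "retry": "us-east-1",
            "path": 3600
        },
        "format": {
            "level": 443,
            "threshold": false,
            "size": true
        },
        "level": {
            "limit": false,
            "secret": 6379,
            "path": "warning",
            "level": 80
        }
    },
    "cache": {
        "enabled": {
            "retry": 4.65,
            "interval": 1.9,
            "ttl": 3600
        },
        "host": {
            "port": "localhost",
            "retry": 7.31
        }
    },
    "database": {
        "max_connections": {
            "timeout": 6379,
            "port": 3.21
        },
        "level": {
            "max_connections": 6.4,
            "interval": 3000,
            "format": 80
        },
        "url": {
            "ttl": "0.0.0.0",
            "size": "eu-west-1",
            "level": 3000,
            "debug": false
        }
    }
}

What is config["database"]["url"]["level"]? 3000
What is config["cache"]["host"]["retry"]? 7.31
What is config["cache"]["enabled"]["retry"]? 4.65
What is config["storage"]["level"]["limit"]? False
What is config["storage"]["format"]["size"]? True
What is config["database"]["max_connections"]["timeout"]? 6379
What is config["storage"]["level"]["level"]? 80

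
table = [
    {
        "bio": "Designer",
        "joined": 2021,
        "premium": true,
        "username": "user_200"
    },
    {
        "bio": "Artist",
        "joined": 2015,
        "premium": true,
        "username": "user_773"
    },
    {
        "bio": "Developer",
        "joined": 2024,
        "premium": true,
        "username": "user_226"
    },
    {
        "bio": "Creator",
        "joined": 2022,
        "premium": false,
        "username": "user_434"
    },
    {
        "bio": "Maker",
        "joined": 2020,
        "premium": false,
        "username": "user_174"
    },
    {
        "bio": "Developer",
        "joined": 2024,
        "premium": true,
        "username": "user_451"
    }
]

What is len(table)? 6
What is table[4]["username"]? "user_174"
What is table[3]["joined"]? 2022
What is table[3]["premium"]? False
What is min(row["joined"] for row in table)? 2015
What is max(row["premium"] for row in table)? True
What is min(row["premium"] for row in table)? False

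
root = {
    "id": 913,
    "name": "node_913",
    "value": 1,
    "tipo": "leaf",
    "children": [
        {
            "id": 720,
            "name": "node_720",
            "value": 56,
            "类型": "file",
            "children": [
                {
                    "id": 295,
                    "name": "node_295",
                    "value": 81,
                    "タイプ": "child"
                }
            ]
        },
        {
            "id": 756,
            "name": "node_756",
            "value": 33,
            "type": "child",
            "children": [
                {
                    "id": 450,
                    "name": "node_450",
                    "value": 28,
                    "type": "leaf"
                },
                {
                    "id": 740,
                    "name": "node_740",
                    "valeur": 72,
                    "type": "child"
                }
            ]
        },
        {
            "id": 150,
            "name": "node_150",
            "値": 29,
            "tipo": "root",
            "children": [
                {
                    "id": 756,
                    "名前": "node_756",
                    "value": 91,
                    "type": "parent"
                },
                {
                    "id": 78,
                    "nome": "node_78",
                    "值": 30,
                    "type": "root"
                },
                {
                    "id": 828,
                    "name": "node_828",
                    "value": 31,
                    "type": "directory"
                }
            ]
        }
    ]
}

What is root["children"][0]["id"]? 720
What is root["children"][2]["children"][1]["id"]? 78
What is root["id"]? 913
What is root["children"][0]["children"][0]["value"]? 81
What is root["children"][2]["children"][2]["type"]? "directory"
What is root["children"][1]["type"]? "child"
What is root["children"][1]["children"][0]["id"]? 450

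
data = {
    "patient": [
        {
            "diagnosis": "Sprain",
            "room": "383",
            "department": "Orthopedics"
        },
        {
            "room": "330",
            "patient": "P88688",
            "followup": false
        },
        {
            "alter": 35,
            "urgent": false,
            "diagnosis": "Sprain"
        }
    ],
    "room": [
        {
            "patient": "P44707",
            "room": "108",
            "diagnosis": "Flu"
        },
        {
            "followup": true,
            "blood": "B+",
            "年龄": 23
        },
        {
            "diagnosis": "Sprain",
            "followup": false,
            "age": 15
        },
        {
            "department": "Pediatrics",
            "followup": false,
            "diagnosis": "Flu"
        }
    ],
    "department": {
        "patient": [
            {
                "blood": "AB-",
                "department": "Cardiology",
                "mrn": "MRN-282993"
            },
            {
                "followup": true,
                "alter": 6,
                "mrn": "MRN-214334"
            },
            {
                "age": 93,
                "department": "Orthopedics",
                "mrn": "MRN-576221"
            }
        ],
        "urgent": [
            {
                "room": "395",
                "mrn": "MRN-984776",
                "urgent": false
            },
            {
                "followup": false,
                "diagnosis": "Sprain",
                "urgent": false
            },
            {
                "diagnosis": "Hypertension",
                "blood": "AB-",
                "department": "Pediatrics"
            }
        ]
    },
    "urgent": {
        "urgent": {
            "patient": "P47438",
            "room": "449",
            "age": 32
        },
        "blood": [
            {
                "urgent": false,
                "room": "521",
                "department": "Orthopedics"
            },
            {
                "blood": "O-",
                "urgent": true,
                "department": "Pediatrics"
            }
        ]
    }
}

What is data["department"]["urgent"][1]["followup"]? False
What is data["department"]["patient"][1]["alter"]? 6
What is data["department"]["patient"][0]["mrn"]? "MRN-282993"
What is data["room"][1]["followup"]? True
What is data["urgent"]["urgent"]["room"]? "449"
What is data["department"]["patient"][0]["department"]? "Cardiology"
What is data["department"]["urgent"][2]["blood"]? "AB-"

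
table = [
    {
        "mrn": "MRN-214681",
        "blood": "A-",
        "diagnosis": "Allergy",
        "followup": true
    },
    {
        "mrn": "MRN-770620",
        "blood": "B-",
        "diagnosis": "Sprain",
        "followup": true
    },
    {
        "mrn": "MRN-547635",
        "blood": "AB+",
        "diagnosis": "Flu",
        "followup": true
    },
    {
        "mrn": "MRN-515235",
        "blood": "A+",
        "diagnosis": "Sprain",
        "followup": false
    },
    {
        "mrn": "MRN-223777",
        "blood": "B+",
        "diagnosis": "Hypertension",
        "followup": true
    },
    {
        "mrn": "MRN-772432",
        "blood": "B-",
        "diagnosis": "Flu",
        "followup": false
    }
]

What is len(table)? 6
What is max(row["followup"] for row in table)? True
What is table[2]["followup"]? True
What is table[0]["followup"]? True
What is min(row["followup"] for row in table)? False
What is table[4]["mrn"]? "MRN-223777"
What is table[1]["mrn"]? "MRN-770620"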